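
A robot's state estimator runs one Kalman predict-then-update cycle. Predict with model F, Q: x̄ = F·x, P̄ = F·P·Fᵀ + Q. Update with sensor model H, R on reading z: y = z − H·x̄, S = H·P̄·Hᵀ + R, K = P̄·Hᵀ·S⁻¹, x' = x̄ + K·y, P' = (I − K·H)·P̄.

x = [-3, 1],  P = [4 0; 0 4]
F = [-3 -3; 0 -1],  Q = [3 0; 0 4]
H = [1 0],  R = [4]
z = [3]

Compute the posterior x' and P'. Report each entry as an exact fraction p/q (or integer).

x̄ = F·x = [6, -1]
P̄ = F·P·Fᵀ + Q = [75 12; 12 8]
y = z − H·x̄ = [-3]
S = H·P̄·Hᵀ + R = [79]
K = P̄·Hᵀ·S⁻¹ = [75/79; 12/79]
x' = x̄ + K·y = [249/79, -115/79]
P' = (I − K·H)·P̄ = [300/79 48/79; 48/79 488/79]

x' = [249/79, -115/79]
P' = [300/79 48/79; 48/79 488/79]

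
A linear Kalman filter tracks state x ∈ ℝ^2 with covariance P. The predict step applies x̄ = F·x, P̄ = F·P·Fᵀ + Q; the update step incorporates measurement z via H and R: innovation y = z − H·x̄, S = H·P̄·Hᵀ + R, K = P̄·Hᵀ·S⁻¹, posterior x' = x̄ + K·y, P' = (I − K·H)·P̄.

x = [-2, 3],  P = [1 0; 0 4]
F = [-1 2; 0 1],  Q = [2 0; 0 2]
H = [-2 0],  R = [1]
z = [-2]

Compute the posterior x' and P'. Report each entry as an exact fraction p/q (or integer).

x' = [12/11, 1/11]
P' = [19/77 8/77; 8/77 206/77]

x̄ = F·x = [8, 3]
P̄ = F·P·Fᵀ + Q = [19 8; 8 6]
y = z − H·x̄ = [14]
S = H·P̄·Hᵀ + R = [77]
K = P̄·Hᵀ·S⁻¹ = [-38/77; -16/77]
x' = x̄ + K·y = [12/11, 1/11]
P' = (I − K·H)·P̄ = [19/77 8/77; 8/77 206/77]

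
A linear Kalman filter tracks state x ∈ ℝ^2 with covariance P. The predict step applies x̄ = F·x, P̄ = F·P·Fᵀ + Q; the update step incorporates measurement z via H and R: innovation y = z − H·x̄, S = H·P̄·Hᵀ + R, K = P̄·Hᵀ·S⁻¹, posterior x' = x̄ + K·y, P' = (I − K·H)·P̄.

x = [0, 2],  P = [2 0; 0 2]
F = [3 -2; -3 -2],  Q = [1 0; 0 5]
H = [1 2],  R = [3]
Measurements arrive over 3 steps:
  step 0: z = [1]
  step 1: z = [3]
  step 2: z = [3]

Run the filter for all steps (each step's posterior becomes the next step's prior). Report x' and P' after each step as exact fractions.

step 0: x' = [-365/114, 110/57], P' = [3029/114 -752/57; -752/57 415/57]
step 1: x' = [-496/39, 2105/273], P' = [16631/39 -58147/273; -58147/273 204647/1911]
step 2: x' = [-1656818/31461, 864985/31461], P' = [71551310/10487 -35774363/10487; -35774363/10487 17893923/10487]

step 0: x̄ = F·x = [-4, -4]
step 0: P̄ = F·P·Fᵀ + Q = [27 -10; -10 31]
step 0: y = z − H·x̄ = [13]
step 0: S = H·P̄·Hᵀ + R = [114]
step 0: K = P̄·Hᵀ·S⁻¹ = [7/114; 26/57]
step 0: x' = x̄ + K·y = [-365/114, 110/57]
step 0: P' = (I − K·H)·P̄ = [3029/114 -752/57; -752/57 415/57]
step 1: x̄ = F·x = [-1535/114, 655/114]
step 1: P̄ = F·P·Fᵀ + Q = [48743/114 -23941/114; -23941/114 13103/114]
step 1: y = z − H·x̄ = [189/38]
step 1: S = H·P̄·Hᵀ + R = [1911/38]
step 1: K = P̄·Hᵀ·S⁻¹ = [41/273; 755/1911]
step 1: x' = x̄ + K·y = [-496/39, 2105/273]
step 1: P' = (I − K·H)·P̄ = [16631/39 -58147/273; -58147/273 204647/1911]
step 2: x̄ = F·x = [-14626/273, 6206/273]
step 2: P̄ = F·P·Fᵀ + Q = [13039118/1911 -6515683/1911; -6515683/1911 3278066/1911]
step 2: y = z − H·x̄ = [1011/91]
step 2: S = H·P̄·Hᵀ + R = [31461/637]
step 2: K = P̄·Hᵀ·S⁻¹ = [2584/31461; 13483/31461]
step 2: x' = x̄ + K·y = [-1656818/31461, 864985/31461]
step 2: P' = (I − K·H)·P̄ = [71551310/10487 -35774363/10487; -35774363/10487 17893923/10487]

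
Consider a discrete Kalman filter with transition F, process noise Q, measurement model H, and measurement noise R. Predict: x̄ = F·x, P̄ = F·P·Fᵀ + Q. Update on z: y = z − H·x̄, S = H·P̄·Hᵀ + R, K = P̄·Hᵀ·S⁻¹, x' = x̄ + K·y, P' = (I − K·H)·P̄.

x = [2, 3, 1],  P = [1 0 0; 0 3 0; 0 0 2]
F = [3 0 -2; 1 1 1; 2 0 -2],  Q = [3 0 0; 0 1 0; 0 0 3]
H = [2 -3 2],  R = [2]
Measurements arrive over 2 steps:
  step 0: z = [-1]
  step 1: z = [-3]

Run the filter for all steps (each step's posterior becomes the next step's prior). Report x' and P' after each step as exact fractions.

step 0: x̄ = F·x = [4, 6, 2]
step 0: P̄ = F·P·Fᵀ + Q = [20 -1 14; -1 7 -2; 14 -2 15]
step 0: y = z − H·x̄ = [5]
step 0: S = H·P̄·Hᵀ + R = [353]
step 0: K = P̄·Hᵀ·S⁻¹ = [71/353; -27/353; 64/353]
step 0: x' = x̄ + K·y = [1767/353, 1983/353, 1026/353]
step 0: P' = (I − K·H)·P̄ = [2019/353 1564/353 398/353; 1564/353 1742/353 1022/353; 398/353 1022/353 1199/353]
step 1: x̄ = F·x = [3249/353, 4776/353, 1482/353]
step 1: P̄ = F·P·Fᵀ + Q = [19250/353 6705/353 12930/353; 6705/353 11281/353 2724/353; 12930/353 2724/353 10747/353]
step 1: y = z − H·x̄ = [3807/353]
step 1: S = H·P̄·Hᵀ + R = [212515/353]
step 1: K = P̄·Hᵀ·S⁻¹ = [8849/42503; -2997/42503; 39182/212515]
step 1: x' = x̄ + K·y = [486630/42503, 542733/42503, 1314768/212515]
step 1: P' = (I − K·H)·P̄ = [1208665/42503 1182960/42503 574624/42503; 1182960/42503 1231066/42503 660642/42503; 574624/42503 660642/42503 2120877/212515]

step 0: x' = [1767/353, 1983/353, 1026/353], P' = [2019/353 1564/353 398/353; 1564/353 1742/353 1022/353; 398/353 1022/353 1199/353]
step 1: x' = [486630/42503, 542733/42503, 1314768/212515], P' = [1208665/42503 1182960/42503 574624/42503; 1182960/42503 1231066/42503 660642/42503; 574624/42503 660642/42503 2120877/212515]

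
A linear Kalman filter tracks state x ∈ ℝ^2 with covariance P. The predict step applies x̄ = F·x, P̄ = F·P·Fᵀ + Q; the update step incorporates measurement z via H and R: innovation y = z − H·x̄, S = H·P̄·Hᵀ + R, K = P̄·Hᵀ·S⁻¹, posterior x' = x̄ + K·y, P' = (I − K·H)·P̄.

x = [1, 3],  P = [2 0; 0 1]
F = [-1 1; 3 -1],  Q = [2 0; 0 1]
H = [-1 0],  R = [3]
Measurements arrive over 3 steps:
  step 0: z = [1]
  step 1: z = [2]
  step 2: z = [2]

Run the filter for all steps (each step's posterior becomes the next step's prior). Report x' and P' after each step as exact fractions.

step 0: x̄ = F·x = [2, 0]
step 0: P̄ = F·P·Fᵀ + Q = [5 -7; -7 20]
step 0: y = z − H·x̄ = [3]
step 0: S = H·P̄·Hᵀ + R = [8]
step 0: K = P̄·Hᵀ·S⁻¹ = [-5/8; 7/8]
step 0: x' = x̄ + K·y = [1/8, 21/8]
step 0: P' = (I − K·H)·P̄ = [15/8 -21/8; -21/8 111/8]
step 1: x̄ = F·x = [5/2, -9/4]
step 1: P̄ = F·P·Fᵀ + Q = [23 -30; -30 95/2]
step 1: y = z − H·x̄ = [9/2]
step 1: S = H·P̄·Hᵀ + R = [26]
step 1: K = P̄·Hᵀ·S⁻¹ = [-23/26; 15/13]
step 1: x' = x̄ + K·y = [-77/52, 153/52]
step 1: P' = (I − K·H)·P̄ = [69/26 -45/13; -45/13 335/26]
step 2: x̄ = F·x = [115/26, -96/13]
step 2: P̄ = F·P·Fᵀ + Q = [318/13 -451/13; -451/13 761/13]
step 2: y = z − H·x̄ = [167/26]
step 2: S = H·P̄·Hᵀ + R = [357/13]
step 2: K = P̄·Hᵀ·S⁻¹ = [-106/119; 451/357]
step 2: x' = x̄ + K·y = [-309/238, 521/714]
step 2: P' = (I − K·H)·P̄ = [318/119 -451/119; -451/119 5252/357]

step 0: x' = [1/8, 21/8], P' = [15/8 -21/8; -21/8 111/8]
step 1: x' = [-77/52, 153/52], P' = [69/26 -45/13; -45/13 335/26]
step 2: x' = [-309/238, 521/714], P' = [318/119 -451/119; -451/119 5252/357]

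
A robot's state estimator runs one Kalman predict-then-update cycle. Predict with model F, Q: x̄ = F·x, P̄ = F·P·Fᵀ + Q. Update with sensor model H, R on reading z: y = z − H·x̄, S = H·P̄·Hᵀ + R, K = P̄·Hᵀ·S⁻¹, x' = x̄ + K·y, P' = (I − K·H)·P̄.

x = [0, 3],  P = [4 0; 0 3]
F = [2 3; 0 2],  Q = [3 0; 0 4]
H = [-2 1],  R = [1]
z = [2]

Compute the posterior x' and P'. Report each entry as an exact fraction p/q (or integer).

x̄ = F·x = [9, 6]
P̄ = F·P·Fᵀ + Q = [46 18; 18 16]
y = z − H·x̄ = [14]
S = H·P̄·Hᵀ + R = [129]
K = P̄·Hᵀ·S⁻¹ = [-74/129; -20/129]
x' = x̄ + K·y = [125/129, 494/129]
P' = (I − K·H)·P̄ = [458/129 842/129; 842/129 1664/129]

x' = [125/129, 494/129]
P' = [458/129 842/129; 842/129 1664/129]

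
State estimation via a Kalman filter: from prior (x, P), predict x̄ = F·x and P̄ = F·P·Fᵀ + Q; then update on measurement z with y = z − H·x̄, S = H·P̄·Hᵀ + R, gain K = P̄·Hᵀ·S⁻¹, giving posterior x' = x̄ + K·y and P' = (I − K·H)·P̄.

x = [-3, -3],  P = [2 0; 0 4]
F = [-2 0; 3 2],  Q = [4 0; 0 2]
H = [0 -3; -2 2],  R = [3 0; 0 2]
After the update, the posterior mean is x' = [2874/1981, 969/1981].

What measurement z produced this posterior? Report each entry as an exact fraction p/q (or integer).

x̄ = F·x = [6, -15]
P̄ = F·P·Fᵀ + Q = [12 -12; -12 36]
S = H·P̄·Hᵀ + R = [327 -288; -288 290]
K = P̄·Hᵀ·S⁻¹ = [-564/1981 -888/1981; -612/1981 48/1981]
x' − x̄ = [-9012/1981, 30684/1981] = K·y
y = (KᵀK)⁻¹·Kᵀ·(x' − x̄) = [-47, 40]
z = y + H·x̄ = [-47, 40] + [45, -42] = [-2, -2]

z = [-2, -2]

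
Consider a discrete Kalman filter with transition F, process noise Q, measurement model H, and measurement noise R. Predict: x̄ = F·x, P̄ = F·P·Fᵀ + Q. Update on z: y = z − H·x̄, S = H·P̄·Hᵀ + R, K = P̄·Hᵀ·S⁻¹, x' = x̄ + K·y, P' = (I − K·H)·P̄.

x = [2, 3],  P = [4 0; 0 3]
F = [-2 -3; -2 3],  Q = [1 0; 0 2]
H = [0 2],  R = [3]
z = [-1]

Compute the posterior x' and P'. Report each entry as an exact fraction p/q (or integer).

x̄ = F·x = [-13, 5]
P̄ = F·P·Fᵀ + Q = [44 -11; -11 45]
y = z − H·x̄ = [-11]
S = H·P̄·Hᵀ + R = [183]
K = P̄·Hᵀ·S⁻¹ = [-22/183; 30/61]
x' = x̄ + K·y = [-2137/183, -25/61]
P' = (I − K·H)·P̄ = [7568/183 -11/61; -11/61 45/61]

x' = [-2137/183, -25/61]
P' = [7568/183 -11/61; -11/61 45/61]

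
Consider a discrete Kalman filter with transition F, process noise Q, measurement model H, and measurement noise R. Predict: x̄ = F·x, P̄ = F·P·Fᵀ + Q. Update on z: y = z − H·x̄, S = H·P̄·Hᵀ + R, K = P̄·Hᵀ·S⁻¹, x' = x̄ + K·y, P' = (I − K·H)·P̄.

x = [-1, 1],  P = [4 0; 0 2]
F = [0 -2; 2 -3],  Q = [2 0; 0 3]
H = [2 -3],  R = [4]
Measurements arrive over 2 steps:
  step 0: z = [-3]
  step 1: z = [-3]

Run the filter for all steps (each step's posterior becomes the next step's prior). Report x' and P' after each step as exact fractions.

step 0: x̄ = F·x = [-2, -5]
step 0: P̄ = F·P·Fᵀ + Q = [10 12; 12 37]
step 0: y = z − H·x̄ = [-14]
step 0: S = H·P̄·Hᵀ + R = [233]
step 0: K = P̄·Hᵀ·S⁻¹ = [-16/233; -87/233]
step 0: x' = x̄ + K·y = [-242/233, 53/233]
step 0: P' = (I − K·H)·P̄ = [2074/233 1404/233; 1404/233 1052/233]
step 1: x̄ = F·x = [-106/233, -643/233]
step 1: P̄ = F·P·Fᵀ + Q = [4674/233 696/233; 696/233 1615/233]
step 1: y = z − H·x̄ = [-2416/233]
step 1: S = H·P̄·Hᵀ + R = [25811/233]
step 1: K = P̄·Hᵀ·S⁻¹ = [7260/25811; -3453/25811]
step 1: x' = x̄ + K·y = [-87022/25811, -35425/25811]
step 1: P' = (I − K·H)·P̄ = [291558/25811 184692/25811; 184692/25811 127732/25811]

step 0: x' = [-242/233, 53/233], P' = [2074/233 1404/233; 1404/233 1052/233]
step 1: x' = [-87022/25811, -35425/25811], P' = [291558/25811 184692/25811; 184692/25811 127732/25811]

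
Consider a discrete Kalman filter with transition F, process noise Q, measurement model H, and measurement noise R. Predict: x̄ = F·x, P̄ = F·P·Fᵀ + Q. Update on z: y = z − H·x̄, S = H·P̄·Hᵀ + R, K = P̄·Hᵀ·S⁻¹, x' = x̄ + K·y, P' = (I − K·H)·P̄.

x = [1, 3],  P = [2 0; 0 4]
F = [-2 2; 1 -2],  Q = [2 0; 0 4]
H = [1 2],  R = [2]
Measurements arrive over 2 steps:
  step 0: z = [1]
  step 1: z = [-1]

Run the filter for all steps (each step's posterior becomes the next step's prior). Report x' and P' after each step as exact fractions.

step 0: x̄ = F·x = [4, -5]
step 0: P̄ = F·P·Fᵀ + Q = [26 -20; -20 22]
step 0: y = z − H·x̄ = [7]
step 0: S = H·P̄·Hᵀ + R = [36]
step 0: K = P̄·Hᵀ·S⁻¹ = [-7/18; 2/3]
step 0: x' = x̄ + K·y = [23/18, -1/3]
step 0: P' = (I − K·H)·P̄ = [185/9 -32/3; -32/3 6]
step 1: x̄ = F·x = [-29/9, 35/18]
step 1: P̄ = F·P·Fᵀ + Q = [1742/9 -1162/9; -1162/9 821/9]
step 1: y = z − H·x̄ = [-5/3]
step 1: S = H·P̄·Hᵀ + R = [44]
step 1: K = P̄·Hᵀ·S⁻¹ = [-97/66; 40/33]
step 1: x' = x̄ + K·y = [-17/22, -5/66]
step 1: P' = (I − K·H)·P̄ = [3251/33 -558/11; -558/11 877/33]

step 0: x' = [23/18, -1/3], P' = [185/9 -32/3; -32/3 6]
step 1: x' = [-17/22, -5/66], P' = [3251/33 -558/11; -558/11 877/33]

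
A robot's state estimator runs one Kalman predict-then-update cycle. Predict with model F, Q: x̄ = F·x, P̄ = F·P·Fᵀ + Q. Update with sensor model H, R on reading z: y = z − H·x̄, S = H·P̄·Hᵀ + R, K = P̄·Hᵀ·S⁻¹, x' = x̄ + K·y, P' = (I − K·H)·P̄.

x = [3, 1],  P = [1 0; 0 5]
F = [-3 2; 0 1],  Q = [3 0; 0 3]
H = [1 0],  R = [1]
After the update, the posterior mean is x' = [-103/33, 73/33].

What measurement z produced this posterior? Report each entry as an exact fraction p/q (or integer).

z = [-3]

x̄ = F·x = [-7, 1]
P̄ = F·P·Fᵀ + Q = [32 10; 10 8]
S = H·P̄·Hᵀ + R = [33]
K = P̄·Hᵀ·S⁻¹ = [32/33; 10/33]
x' − x̄ = [128/33, 40/33] = K·y
y = (KᵀK)⁻¹·Kᵀ·(x' − x̄) = [4]
z = y + H·x̄ = [4] + [-7] = [-3]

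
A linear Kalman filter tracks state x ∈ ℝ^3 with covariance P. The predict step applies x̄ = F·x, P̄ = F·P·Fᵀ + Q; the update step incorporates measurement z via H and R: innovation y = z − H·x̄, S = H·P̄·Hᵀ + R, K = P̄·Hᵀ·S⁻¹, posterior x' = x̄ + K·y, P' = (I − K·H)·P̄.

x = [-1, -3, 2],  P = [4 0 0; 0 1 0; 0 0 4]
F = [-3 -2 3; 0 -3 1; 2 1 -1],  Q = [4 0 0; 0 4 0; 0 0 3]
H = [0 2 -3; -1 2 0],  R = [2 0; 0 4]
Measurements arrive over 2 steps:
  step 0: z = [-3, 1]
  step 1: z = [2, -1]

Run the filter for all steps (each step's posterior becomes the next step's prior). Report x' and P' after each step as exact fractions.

step 0: x̄ = F·x = [15, 11, -7]
step 0: P̄ = F·P·Fᵀ + Q = [80 18 -38; 18 17 -7; -38 -7 24]
step 0: y = z − H·x̄ = [-46, -6]
step 0: S = H·P̄·Hᵀ + R = [370 -40; -40 80]
step 0: K = P̄·Hᵀ·S⁻¹ = [64/175 -257/700; 9/50 29/100; -37/175 34/175]
step 0: x' = x̄ + K·y = [19/50, 49/50, 39/25]
step 0: P' = (I − K·H)·P̄ = [1573/175 94/25 396/175; 94/25 123/50 38/25; 396/175 38/25 202/175]
step 1: x̄ = F·x = [79/50, -69/50, 9/50]
step 1: P̄ = F·P·Fᵀ + Q = [15973/175 4997/175 -10617/175; 4997/175 6361/350 -7171/350; -10617/175 -7171/350 15931/350]
step 1: y = z − H·x̄ = [53/10, 167/50]
step 1: S = H·P̄·Hᵀ + R = [10223/14 -1522/35; -1522/35 9407/175]
step 1: K = P̄·Hᵀ·S⁻¹ = [3978694/13076399 -5092583/13076399; 1958907/13076399 3480758/13076399; -3040319/13076399 2330652/13076399]
step 1: x' = x̄ + K·y = [17670401/9340285, 2830363/9340285, -4268258/9340285]
step 1: P' = (I − K·H)·P̄ = [340923344/65381995 119535842/65381995 66428248/65381995; 119535842/65381995 94575501/65381995 56520644/65381995; 66428248/65381995 56520644/65381995 47814826/65381995]

step 0: x' = [19/50, 49/50, 39/25], P' = [1573/175 94/25 396/175; 94/25 123/50 38/25; 396/175 38/25 202/175]
step 1: x' = [17670401/9340285, 2830363/9340285, -4268258/9340285], P' = [340923344/65381995 119535842/65381995 66428248/65381995; 119535842/65381995 94575501/65381995 56520644/65381995; 66428248/65381995 56520644/65381995 47814826/65381995]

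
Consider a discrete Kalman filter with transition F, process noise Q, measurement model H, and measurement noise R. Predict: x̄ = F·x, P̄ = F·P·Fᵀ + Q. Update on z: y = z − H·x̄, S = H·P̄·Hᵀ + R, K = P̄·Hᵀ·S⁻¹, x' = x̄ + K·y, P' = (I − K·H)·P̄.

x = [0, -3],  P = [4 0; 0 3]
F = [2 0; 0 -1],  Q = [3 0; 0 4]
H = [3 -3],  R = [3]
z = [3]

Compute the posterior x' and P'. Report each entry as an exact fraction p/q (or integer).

x̄ = F·x = [0, 3]
P̄ = F·P·Fᵀ + Q = [19 0; 0 7]
y = z − H·x̄ = [12]
S = H·P̄·Hᵀ + R = [237]
K = P̄·Hᵀ·S⁻¹ = [19/79; -7/79]
x' = x̄ + K·y = [228/79, 153/79]
P' = (I − K·H)·P̄ = [418/79 399/79; 399/79 406/79]

x' = [228/79, 153/79]
P' = [418/79 399/79; 399/79 406/79]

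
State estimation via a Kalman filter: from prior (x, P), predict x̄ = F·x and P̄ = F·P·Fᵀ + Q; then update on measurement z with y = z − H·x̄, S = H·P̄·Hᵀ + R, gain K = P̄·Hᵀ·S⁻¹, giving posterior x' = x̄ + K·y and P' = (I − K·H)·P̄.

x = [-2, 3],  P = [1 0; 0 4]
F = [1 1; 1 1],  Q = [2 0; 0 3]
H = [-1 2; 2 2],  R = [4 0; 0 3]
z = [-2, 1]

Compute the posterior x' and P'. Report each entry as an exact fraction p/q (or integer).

x' = [254/317, -100/317]
P' = [952/1585 -50/317; -50/317 137/317]

x̄ = F·x = [1, 1]
P̄ = F·P·Fᵀ + Q = [7 5; 5 8]
y = z − H·x̄ = [-3, -3]
S = H·P̄·Hᵀ + R = [23 28; 28 103]
K = P̄·Hᵀ·S⁻¹ = [-363/1585 468/1585; 81/317 58/317]
x' = x̄ + K·y = [254/317, -100/317]
P' = (I − K·H)·P̄ = [952/1585 -50/317; -50/317 137/317]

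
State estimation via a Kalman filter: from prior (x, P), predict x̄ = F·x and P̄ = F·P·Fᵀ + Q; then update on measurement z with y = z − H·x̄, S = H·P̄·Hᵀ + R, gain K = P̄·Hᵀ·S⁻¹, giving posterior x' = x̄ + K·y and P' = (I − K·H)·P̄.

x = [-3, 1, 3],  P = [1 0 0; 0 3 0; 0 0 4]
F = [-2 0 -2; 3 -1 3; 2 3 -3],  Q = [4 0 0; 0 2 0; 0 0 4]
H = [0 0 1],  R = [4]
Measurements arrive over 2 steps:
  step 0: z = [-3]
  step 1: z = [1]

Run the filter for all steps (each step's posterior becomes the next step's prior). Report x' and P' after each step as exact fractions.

step 0: x' = [12/5, -142/25, -87/25], P' = [56/3 -98/5 16/15; -98/5 743/25 -52/25; 16/15 -52/25 284/75]
step 1: x' = [8998/2605, -1061/2605, 2437/2605], P' = [169972/2605 -284616/2605 4816/2605; -284616/2605 106022/521 -10596/2605; 4816/2605 -10596/2605 2036/521]

step 0: x̄ = F·x = [0, -1, -12]
step 0: P̄ = F·P·Fᵀ + Q = [24 -30 20; -30 50 -39; 20 -39 71]
step 0: y = z − H·x̄ = [9]
step 0: S = H·P̄·Hᵀ + R = [75]
step 0: K = P̄·Hᵀ·S⁻¹ = [4/15; -13/25; 71/75]
step 0: x' = x̄ + K·y = [12/5, -142/25, -87/25]
step 0: P' = (I − K·H)·P̄ = [56/3 -98/5 16/15; -98/5 743/25 -52/25; 16/15 -52/25 284/75]
step 1: x̄ = F·x = [54/25, 61/25, -9/5]
step 1: P̄ = F·P·Fᵀ + Q = [7676/75 -4772/25 1204/15; -4772/25 9577/25 -883/5; 1204/15 -883/5 509/3]
step 1: y = z − H·x̄ = [14/5]
step 1: S = H·P̄·Hᵀ + R = [521/3]
step 1: K = P̄·Hᵀ·S⁻¹ = [1204/2605; -2649/2605; 509/521]
step 1: x' = x̄ + K·y = [8998/2605, -1061/2605, 2437/2605]
step 1: P' = (I − K·H)·P̄ = [169972/2605 -284616/2605 4816/2605; -284616/2605 106022/521 -10596/2605; 4816/2605 -10596/2605 2036/521]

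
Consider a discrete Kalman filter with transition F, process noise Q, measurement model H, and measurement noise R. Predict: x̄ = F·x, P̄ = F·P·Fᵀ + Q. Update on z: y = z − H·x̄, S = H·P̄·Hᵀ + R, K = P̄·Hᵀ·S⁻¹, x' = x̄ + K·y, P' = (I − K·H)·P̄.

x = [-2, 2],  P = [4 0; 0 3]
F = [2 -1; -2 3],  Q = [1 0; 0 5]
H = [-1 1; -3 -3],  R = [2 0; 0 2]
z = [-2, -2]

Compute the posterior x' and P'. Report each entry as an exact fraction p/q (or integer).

x̄ = F·x = [-6, 10]
P̄ = F·P·Fᵀ + Q = [20 -25; -25 48]
y = z − H·x̄ = [-18, 10]
S = H·P̄·Hᵀ + R = [120 -84; -84 164]
K = P̄·Hᵀ·S⁻¹ = [-255/526 -165/1052; 386/789 -179/1052]
x' = x̄ + K·y = [609/526, -267/526]
P' = (I − K·H)·P̄ = [565/1052 -455/1052; -455/1052 1723/3156]

x' = [609/526, -267/526]
P' = [565/1052 -455/1052; -455/1052 1723/3156]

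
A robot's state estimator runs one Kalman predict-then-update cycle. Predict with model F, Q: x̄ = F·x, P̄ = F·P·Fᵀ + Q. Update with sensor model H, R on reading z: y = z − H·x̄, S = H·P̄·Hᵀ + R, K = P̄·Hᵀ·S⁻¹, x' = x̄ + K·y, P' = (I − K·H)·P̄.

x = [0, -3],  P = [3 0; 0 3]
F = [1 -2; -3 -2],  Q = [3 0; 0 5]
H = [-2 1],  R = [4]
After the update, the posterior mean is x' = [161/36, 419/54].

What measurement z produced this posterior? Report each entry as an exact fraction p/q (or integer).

x̄ = F·x = [6, 6]
P̄ = F·P·Fᵀ + Q = [18 3; 3 44]
S = H·P̄·Hᵀ + R = [108]
K = P̄·Hᵀ·S⁻¹ = [-11/36; 19/54]
x' − x̄ = [-55/36, 95/54] = K·y
y = (KᵀK)⁻¹·Kᵀ·(x' − x̄) = [5]
z = y + H·x̄ = [5] + [-6] = [-1]

z = [-1]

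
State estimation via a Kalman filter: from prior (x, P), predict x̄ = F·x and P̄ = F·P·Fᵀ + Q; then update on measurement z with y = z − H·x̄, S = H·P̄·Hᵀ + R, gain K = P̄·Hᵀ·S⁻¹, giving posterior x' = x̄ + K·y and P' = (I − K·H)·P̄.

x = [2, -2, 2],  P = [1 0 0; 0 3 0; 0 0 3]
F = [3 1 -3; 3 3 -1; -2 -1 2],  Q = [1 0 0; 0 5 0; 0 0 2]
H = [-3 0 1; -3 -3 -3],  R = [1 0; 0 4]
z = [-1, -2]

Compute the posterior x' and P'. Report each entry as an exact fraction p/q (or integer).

x' = [50491/116143, -10514/116143, 36941/116143]
P' = [31861/116143 -95823/116143 64566/116143; -95823/116143 424208/116143 -279561/116143; 64566/116143 -279561/116143 216219/116143]

x̄ = F·x = [-2, -2, 2]
P̄ = F·P·Fᵀ + Q = [40 27 -27; 27 44 -21; -27 -21 21]
y = z − H·x̄ = [-9, -8]
S = H·P̄·Hᵀ + R = [544 441; 441 571]
K = P̄·Hᵀ·S⁻¹ = [-31017/116143 -453/116143; 7908/116143 -36618/116143; 22521/116143 -918/116143]
x' = x̄ + K·y = [50491/116143, -10514/116143, 36941/116143]
P' = (I − K·H)·P̄ = [31861/116143 -95823/116143 64566/116143; -95823/116143 424208/116143 -279561/116143; 64566/116143 -279561/116143 216219/116143]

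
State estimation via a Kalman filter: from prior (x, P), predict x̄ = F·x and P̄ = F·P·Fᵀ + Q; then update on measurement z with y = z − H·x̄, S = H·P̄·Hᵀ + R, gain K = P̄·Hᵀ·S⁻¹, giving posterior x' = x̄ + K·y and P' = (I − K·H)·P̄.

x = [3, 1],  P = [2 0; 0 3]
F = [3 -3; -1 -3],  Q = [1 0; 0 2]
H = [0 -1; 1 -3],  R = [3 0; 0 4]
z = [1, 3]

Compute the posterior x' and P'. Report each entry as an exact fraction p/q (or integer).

x̄ = F·x = [6, -6]
P̄ = F·P·Fᵀ + Q = [46 21; 21 31]
y = z − H·x̄ = [-5, -21]
S = H·P̄·Hᵀ + R = [34 72; 72 203]
K = P̄·Hᵀ·S⁻¹ = [-3039/1718 467/859; -1109/1718 -108/859]
x' = x̄ + K·y = [5889/1718, -227/1718]
P' = (I − K·H)·P̄ = [31087/1718 9117/1718; 9117/1718 3327/1718]

x' = [5889/1718, -227/1718]
P' = [31087/1718 9117/1718; 9117/1718 3327/1718]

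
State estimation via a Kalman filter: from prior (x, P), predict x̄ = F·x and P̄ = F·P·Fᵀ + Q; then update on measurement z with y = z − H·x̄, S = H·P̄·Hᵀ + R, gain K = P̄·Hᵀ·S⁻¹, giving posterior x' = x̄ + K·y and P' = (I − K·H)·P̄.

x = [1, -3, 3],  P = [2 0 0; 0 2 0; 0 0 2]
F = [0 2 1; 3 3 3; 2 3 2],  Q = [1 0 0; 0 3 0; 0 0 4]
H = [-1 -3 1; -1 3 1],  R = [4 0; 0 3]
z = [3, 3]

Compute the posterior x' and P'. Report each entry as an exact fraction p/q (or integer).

x̄ = F·x = [-3, 3, -1]
P̄ = F·P·Fᵀ + Q = [11 18 16; 18 57 42; 16 42 38]
y = z − H·x̄ = [10, -8]
S = H·P̄·Hᵀ + R = [390 -496; -496 677]
K = P̄·Hᵀ·S⁻¹ = [-3909/18014 -647/9007; -2799/18014 1569/9007; 1500/9007 3068/9007]
x' = x̄ + K·y = [-41390/9007, 474/9007, -18551/9007]
P' = (I − K·H)·P̄ = [82959/18014 1959/18014 36600/9007; 1959/18014 3435/18014 534/9007; 36600/9007 534/9007 44202/9007]

x' = [-41390/9007, 474/9007, -18551/9007]
P' = [82959/18014 1959/18014 36600/9007; 1959/18014 3435/18014 534/9007; 36600/9007 534/9007 44202/9007]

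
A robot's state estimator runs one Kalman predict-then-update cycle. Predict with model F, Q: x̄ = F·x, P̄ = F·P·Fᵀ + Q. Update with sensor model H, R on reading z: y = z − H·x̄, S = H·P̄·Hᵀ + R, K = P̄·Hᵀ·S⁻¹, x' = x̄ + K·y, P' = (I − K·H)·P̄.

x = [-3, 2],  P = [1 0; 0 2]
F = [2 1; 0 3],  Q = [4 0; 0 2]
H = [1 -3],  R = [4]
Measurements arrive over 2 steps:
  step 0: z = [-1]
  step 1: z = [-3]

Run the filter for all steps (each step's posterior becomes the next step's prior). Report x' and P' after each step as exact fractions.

step 0: x̄ = F·x = [-4, 6]
step 0: P̄ = F·P·Fᵀ + Q = [10 6; 6 20]
step 0: y = z − H·x̄ = [21]
step 0: S = H·P̄·Hᵀ + R = [158]
step 0: K = P̄·Hᵀ·S⁻¹ = [-4/79; -27/79]
step 0: x' = x̄ + K·y = [-400/79, -93/79]
step 0: P' = (I − K·H)·P̄ = [758/79 258/79; 258/79 122/79]
step 1: x̄ = F·x = [-893/79, -279/79]
step 1: P̄ = F·P·Fᵀ + Q = [4502/79 1914/79; 1914/79 1256/79]
step 1: y = z − H·x̄ = [-181/79]
step 1: S = H·P̄·Hᵀ + R = [4638/79]
step 1: K = P̄·Hᵀ·S⁻¹ = [-620/2319; -309/773]
step 1: x' = x̄ + K·y = [-24793/2319, -2022/773]
step 1: P' = (I − K·H)·P̄ = [122422/2319 13878/773; 13878/773 5038/773]

step 0: x' = [-400/79, -93/79], P' = [758/79 258/79; 258/79 122/79]
step 1: x' = [-24793/2319, -2022/773], P' = [122422/2319 13878/773; 13878/773 5038/773]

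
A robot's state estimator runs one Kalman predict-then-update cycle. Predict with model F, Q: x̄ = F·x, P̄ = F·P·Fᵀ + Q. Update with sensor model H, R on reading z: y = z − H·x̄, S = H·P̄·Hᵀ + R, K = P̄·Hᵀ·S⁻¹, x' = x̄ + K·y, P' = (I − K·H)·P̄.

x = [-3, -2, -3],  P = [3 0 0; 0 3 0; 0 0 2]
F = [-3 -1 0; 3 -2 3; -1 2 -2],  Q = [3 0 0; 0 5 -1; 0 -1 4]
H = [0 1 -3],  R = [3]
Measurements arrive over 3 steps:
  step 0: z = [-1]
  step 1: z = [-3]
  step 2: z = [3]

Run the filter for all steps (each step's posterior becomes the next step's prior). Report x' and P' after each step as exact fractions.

step 0: x' = [599/64, -161/32, -165/128], P' = [3999/128 -729/64 -957/256; -729/64 303/32 363/128; -957/256 363/128 599/512]
step 1: x' = [2252155/1104319, -1540638/1104319, 545817/1104319], P' = [54381372/1104319 -23133888/1104319 -7395786/1104319; -23133888/1104319 15488148/1104319 4714113/1104319; -7395786/1104319 4714113/1104319 1789431/1104319]
step 2: x' = [9296410341/3892406813, 1045631934/3892406813, -3571300265/3892406813], P' = [178146527376/3892406813 -75880376442/3892406813 -24179348523/3892406813; -75880376442/3892406813 52245115107/3892406813 15829197264/3892406813; -24179348523/3892406813 15829197264/3892406813 6044150005/3892406813]

step 0: x̄ = F·x = [11, -14, 5]
step 0: P̄ = F·P·Fᵀ + Q = [33 -21 3; -21 62 -34; 3 -34 27]
step 0: y = z − H·x̄ = [28]
step 0: S = H·P̄·Hᵀ + R = [512]
step 0: K = P̄·Hᵀ·S⁻¹ = [-15/256; 41/128; -115/512]
step 0: x' = x̄ + K·y = [599/64, -161/32, -165/128]
step 0: P' = (I − K·H)·P̄ = [3999/128 -729/64 -957/256; -729/64 303/32 363/128; -957/256 363/128 599/512]
step 1: x̄ = F·x = [-1475/64, 4387/128, -539/32]
step 1: P̄ = F·P·Fᵀ + Q = [28839/128 -69447/256 7359/64; -69447/256 189415/512 -21599/128; 7359/64 -21599/128 2743/32]
step 1: y = z − H·x̄ = [-11239/128]
step 1: S = H·P̄·Hᵀ + R = [1104319/512]
step 1: K = P̄·Hᵀ·S⁻¹ = [-315510/1104319; 448603/1104319; -218060/1104319]
step 1: x' = x̄ + K·y = [2252155/1104319, -1540638/1104319, 545817/1104319]
step 1: P' = (I − K·H)·P̄ = [54381372/1104319 -23133888/1104319 -7395786/1104319; -23133888/1104319 15488148/1104319 4714113/1104319; -7395786/1104319 4714113/1104319 1789431/1104319]
step 2: x̄ = F·x = [-5215827/1104319, 11475192/1104319, -6425065/1104319]
step 2: P̄ = F·P·Fᵀ + Q = [369430125/1104319 -475437981/1104319 212890770/1104319; -475437981/1104319 660924566/1104319 -308305513/1104319; 212890770/1104319 -308305513/1104319 153148468/1104319]
step 2: y = z − H·x̄ = [-27437430/1104319]
step 2: S = H·P̄·Hᵀ + R = [3892406813/1104319]
step 2: K = P̄·Hᵀ·S⁻¹ = [-1114110291/3892406813; 1585841105/3892406813; -767750917/3892406813]
step 2: x' = x̄ + K·y = [9296410341/3892406813, 1045631934/3892406813, -3571300265/3892406813]
step 2: P' = (I − K·H)·P̄ = [178146527376/3892406813 -75880376442/3892406813 -24179348523/3892406813; -75880376442/3892406813 52245115107/3892406813 15829197264/3892406813; -24179348523/3892406813 15829197264/3892406813 6044150005/3892406813]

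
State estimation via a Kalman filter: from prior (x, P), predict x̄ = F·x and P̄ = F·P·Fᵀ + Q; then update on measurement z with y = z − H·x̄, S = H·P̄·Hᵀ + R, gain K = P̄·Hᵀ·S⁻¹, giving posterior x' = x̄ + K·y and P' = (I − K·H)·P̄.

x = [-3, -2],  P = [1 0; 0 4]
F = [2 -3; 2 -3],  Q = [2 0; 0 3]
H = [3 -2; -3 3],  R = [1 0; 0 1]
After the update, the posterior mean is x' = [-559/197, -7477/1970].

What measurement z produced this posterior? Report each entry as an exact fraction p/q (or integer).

z = [-1, -3]

x̄ = F·x = [0, 0]
P̄ = F·P·Fᵀ + Q = [42 40; 40 43]
S = H·P̄·Hᵀ + R = [71 -36; -36 46]
K = P̄·Hᵀ·S⁻¹ = [190/197 123/197; 944/985 1863/1970]
x' − x̄ = [-559/197, -7477/1970] = K·y
y = (KᵀK)⁻¹·Kᵀ·(x' − x̄) = [-1, -3]
z = y + H·x̄ = [-1, -3] + [0, 0] = [-1, -3]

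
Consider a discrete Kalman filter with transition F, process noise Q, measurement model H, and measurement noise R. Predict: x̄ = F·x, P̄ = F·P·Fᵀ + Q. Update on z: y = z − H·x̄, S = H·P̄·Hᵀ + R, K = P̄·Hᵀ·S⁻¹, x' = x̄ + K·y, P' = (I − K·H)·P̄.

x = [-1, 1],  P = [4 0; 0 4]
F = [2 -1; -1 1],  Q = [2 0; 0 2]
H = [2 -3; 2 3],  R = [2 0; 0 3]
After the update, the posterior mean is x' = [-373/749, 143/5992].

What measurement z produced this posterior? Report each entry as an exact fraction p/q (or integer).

x̄ = F·x = [-3, 2]
P̄ = F·P·Fᵀ + Q = [22 -12; -12 10]
S = H·P̄·Hᵀ + R = [324 -2; -2 37]
K = P̄·Hᵀ·S⁻¹ = [186/749 172/749; -993/5992 459/2996]
x' − x̄ = [1874/749, -11841/5992] = K·y
y = (KᵀK)⁻¹·Kᵀ·(x' − x̄) = [11, -1]
z = y + H·x̄ = [11, -1] + [-12, 0] = [-1, -1]

z = [-1, -1]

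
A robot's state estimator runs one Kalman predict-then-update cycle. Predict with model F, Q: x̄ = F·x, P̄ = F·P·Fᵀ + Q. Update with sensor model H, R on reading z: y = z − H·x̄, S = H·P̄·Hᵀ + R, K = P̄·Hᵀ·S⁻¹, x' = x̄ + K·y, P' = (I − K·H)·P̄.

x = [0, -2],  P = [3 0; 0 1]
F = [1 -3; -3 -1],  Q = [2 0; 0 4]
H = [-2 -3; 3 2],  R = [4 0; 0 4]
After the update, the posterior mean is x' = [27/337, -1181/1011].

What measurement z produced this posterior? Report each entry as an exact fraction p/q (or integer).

x̄ = F·x = [6, 2]
P̄ = F·P·Fᵀ + Q = [14 -6; -6 32]
S = H·P̄·Hᵀ + R = [276 -198; -198 186]
K = P̄·Hᵀ·S⁻¹ = [340/1011 175/337; -181/337 -328/1011]
x' − x̄ = [-1995/337, -3203/1011] = K·y
y = (KᵀK)⁻¹·Kᵀ·(x' − x̄) = [21, -25]
z = y + H·x̄ = [21, -25] + [-18, 22] = [3, -3]

z = [3, -3]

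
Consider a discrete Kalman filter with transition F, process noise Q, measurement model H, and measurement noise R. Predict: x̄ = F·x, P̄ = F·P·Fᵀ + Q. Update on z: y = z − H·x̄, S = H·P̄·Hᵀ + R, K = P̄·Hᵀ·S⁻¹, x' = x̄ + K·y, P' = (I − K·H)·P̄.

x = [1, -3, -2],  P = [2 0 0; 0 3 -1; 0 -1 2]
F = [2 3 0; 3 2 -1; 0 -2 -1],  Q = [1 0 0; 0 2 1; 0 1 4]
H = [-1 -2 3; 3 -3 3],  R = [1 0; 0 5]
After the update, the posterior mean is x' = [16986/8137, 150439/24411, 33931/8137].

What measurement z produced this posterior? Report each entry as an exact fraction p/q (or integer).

x̄ = F·x = [-7, -1, 8]
P̄ = F·P·Fᵀ + Q = [36 33 -15; 33 38 -9; -15 -9 14]
S = H·P̄·Hᵀ + R = [645 192; 192 95]
K = P̄·Hᵀ·S⁻¹ = [-2351/8137 1668/8137; -4856/24411 -326/8137; 839/8137 360/8137]
x' − x̄ = [73945/8137, 174850/24411, -31165/8137] = K·y
y = (KᵀK)⁻¹·Kᵀ·(x' − x̄) = [-35, -5]
z = y + H·x̄ = [-35, -5] + [33, 6] = [-2, 1]

z = [-2, 1]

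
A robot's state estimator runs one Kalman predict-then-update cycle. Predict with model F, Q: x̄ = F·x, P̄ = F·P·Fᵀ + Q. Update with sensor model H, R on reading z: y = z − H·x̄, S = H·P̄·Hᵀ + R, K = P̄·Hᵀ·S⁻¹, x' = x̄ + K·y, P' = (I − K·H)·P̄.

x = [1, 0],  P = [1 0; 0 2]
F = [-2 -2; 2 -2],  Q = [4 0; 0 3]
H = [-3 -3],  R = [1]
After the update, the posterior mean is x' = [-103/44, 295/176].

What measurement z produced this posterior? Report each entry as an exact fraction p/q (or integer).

z = [2]

x̄ = F·x = [-2, 2]
P̄ = F·P·Fᵀ + Q = [16 4; 4 15]
S = H·P̄·Hᵀ + R = [352]
K = P̄·Hᵀ·S⁻¹ = [-15/88; -57/352]
x' − x̄ = [-15/44, -57/176] = K·y
y = (KᵀK)⁻¹·Kᵀ·(x' − x̄) = [2]
z = y + H·x̄ = [2] + [0] = [2]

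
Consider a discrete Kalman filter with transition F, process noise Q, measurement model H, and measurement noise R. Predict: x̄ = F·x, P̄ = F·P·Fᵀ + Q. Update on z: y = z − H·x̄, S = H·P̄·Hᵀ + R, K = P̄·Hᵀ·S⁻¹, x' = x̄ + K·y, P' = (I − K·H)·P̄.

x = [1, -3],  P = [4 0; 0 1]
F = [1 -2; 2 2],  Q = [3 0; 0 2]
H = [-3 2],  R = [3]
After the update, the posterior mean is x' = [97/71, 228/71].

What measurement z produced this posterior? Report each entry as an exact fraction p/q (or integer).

z = [3]

x̄ = F·x = [7, -4]
P̄ = F·P·Fᵀ + Q = [11 4; 4 22]
S = H·P̄·Hᵀ + R = [142]
K = P̄·Hᵀ·S⁻¹ = [-25/142; 16/71]
x' − x̄ = [-400/71, 512/71] = K·y
y = (KᵀK)⁻¹·Kᵀ·(x' − x̄) = [32]
z = y + H·x̄ = [32] + [-29] = [3]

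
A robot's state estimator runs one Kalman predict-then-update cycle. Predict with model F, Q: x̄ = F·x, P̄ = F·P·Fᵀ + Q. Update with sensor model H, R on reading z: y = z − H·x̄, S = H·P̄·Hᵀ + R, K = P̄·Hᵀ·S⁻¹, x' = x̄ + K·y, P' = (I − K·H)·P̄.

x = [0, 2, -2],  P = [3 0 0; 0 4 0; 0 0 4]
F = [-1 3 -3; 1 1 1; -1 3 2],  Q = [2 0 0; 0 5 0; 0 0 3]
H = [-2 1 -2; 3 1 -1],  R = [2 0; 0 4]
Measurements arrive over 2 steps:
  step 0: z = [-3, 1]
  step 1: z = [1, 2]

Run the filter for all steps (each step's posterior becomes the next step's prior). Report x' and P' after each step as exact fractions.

step 0: x' = [120835/194102, 40692/97051, 212083/194102], P' = [100763/194102 -182169/97051 -259881/194102; -182169/97051 1423148/97051 899737/97051; -259881/194102 899737/97051 1238983/194102]
step 1: x' = [-1079651573/21587808691, 50534748703/21587808691, 15797459438/21587808691], P' = [8356733142/21587808691 -21380992748/21587808691 -16720578866/21587808691; -21380992748/21587808691 178836643210/21587808691 113933678766/21587808691; -16720578866/21587808691 113933678766/21587808691 83704586772/21587808691]

step 0: x̄ = F·x = [12, 0, 2]
step 0: P̄ = F·P·Fᵀ + Q = [77 -3 15; -3 16 17; 15 17 58]
step 0: y = z − H·x̄ = [25, -33]
step 0: S = H·P̄·Hᵀ + R = [622 -444; -444 629]
step 0: K = P̄·Hᵀ·S⁻¹ = [-623/5246 24729/97051; -162/2623 -5774/97051; -2145/5246 -27394/97051]
step 0: x' = x̄ + K·y = [120835/194102, 40692/97051, 212083/194102]
step 0: P' = (I − K·H)·P̄ = [100763/194102 -182169/97051 -259881/194102; -182169/97051 1423148/97051 899737/97051; -259881/194102 899737/97051 1238983/194102]
step 1: x̄ = F·x = [-256466/97051, 207151/97051, 547483/194102]
step 1: P̄ = F·P·Fᵀ + Q = [2746344/97051 2516012/97051 7405627/97051; 2516012/97051 3753531/97051 9462452/97051; 7405627/97051 9462452/97051 56074905/194102]
step 1: y = z − H·x̄ = [-75549/97051, 2060181/194102]
step 1: S = H·P̄·Hᵀ + R = [138413979/97051 -12143480/97051; -12143480/97051 17267379/194102]
step 1: K = P̄·Hᵀ·S⁻¹ = [-2326650650/21587808691 5102446386/21587808691; -3134364413/21587808691 189996550/21587808691; -10017168523/21587808691 -4983161151/21587808691]
step 1: x' = x̄ + K·y = [-1079651573/21587808691, 50534748703/21587808691, 15797459438/21587808691]
step 1: P' = (I − K·H)·P̄ = [8356733142/21587808691 -21380992748/21587808691 -16720578866/21587808691; -21380992748/21587808691 178836643210/21587808691 113933678766/21587808691; -16720578866/21587808691 113933678766/21587808691 83704586772/21587808691]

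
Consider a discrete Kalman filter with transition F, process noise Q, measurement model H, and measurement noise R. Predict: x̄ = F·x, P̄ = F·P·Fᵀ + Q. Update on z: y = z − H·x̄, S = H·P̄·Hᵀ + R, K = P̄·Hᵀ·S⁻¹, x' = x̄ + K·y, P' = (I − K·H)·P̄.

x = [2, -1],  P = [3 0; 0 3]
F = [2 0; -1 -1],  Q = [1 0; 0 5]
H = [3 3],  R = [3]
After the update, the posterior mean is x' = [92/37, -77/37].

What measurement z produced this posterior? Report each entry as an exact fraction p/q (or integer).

z = [1]

x̄ = F·x = [4, -1]
P̄ = F·P·Fᵀ + Q = [13 -6; -6 11]
S = H·P̄·Hᵀ + R = [111]
K = P̄·Hᵀ·S⁻¹ = [7/37; 5/37]
x' − x̄ = [-56/37, -40/37] = K·y
y = (KᵀK)⁻¹·Kᵀ·(x' − x̄) = [-8]
z = y + H·x̄ = [-8] + [9] = [1]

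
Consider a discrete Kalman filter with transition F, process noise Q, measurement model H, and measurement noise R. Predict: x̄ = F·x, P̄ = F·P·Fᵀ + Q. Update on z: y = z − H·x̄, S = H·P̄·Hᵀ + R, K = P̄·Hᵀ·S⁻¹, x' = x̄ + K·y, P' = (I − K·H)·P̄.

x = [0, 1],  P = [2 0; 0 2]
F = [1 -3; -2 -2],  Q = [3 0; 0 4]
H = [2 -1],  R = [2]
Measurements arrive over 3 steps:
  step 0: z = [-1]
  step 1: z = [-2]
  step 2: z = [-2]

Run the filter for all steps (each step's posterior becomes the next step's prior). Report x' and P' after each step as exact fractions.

step 0: x' = [-66/41, -88/41], P' = [221/41 404/41; 404/41 812/41]
step 1: x' = [148/241, 6832/2169], P' = [4378/241 8266/241; 8266/241 144224/2169]
step 2: x' = [259894/298225, 45356/11929], P' = [6874303/298225 521504/11929; 521504/11929 1009812/11929]

step 0: x̄ = F·x = [-3, -2]
step 0: P̄ = F·P·Fᵀ + Q = [23 8; 8 20]
step 0: y = z − H·x̄ = [3]
step 0: S = H·P̄·Hᵀ + R = [82]
step 0: K = P̄·Hᵀ·S⁻¹ = [19/41; -2/41]
step 0: x' = x̄ + K·y = [-66/41, -88/41]
step 0: P' = (I − K·H)·P̄ = [221/41 404/41; 404/41 812/41]
step 1: x̄ = F·x = [198/41, 308/41]
step 1: P̄ = F·P·Fᵀ + Q = [5228/41 6046/41; 6046/41 7528/41]
step 1: y = z − H·x̄ = [-170/41]
step 1: S = H·P̄·Hᵀ + R = [4338/41]
step 1: K = P̄·Hᵀ·S⁻¹ = [245/241; 2282/2169]
step 1: x' = x̄ + K·y = [148/241, 6832/2169]
step 1: P' = (I − K·H)·P̄ = [4378/241 8266/241; 8266/241 144224/2169]
step 2: x̄ = F·x = [-6388/723, -16328/2169]
step 2: P̄ = F·P·Fᵀ + Q = [99729/241 361372/723; 361372/723 1338332/2169]
step 2: y = z − H·x̄ = [17662/2169]
step 2: S = H·P̄·Hᵀ + R = [596450/2169]
step 2: K = P̄·Hᵀ·S⁻¹ = [355503/298225; 16598/11929]
step 2: x' = x̄ + K·y = [259894/298225, 45356/11929]
step 2: P' = (I − K·H)·P̄ = [6874303/298225 521504/11929; 521504/11929 1009812/11929]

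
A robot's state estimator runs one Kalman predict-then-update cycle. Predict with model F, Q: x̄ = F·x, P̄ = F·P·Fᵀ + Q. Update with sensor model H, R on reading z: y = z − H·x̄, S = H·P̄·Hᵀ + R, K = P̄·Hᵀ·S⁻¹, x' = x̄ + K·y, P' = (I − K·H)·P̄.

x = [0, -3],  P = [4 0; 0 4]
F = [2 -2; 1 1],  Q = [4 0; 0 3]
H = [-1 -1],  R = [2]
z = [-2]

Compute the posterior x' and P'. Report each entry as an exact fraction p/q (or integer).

x̄ = F·x = [6, -3]
P̄ = F·P·Fᵀ + Q = [36 0; 0 11]
y = z − H·x̄ = [1]
S = H·P̄·Hᵀ + R = [49]
K = P̄·Hᵀ·S⁻¹ = [-36/49; -11/49]
x' = x̄ + K·y = [258/49, -158/49]
P' = (I − K·H)·P̄ = [468/49 -396/49; -396/49 418/49]

x' = [258/49, -158/49]
P' = [468/49 -396/49; -396/49 418/49]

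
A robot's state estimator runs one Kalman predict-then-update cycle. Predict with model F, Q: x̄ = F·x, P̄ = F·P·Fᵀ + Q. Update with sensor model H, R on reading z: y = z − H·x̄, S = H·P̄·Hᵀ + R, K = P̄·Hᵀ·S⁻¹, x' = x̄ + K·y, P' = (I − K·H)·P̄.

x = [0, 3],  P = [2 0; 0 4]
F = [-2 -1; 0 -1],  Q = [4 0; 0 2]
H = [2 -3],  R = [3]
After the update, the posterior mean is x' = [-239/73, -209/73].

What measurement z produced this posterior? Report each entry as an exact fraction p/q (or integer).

x̄ = F·x = [-3, -3]
P̄ = F·P·Fᵀ + Q = [16 4; 4 6]
S = H·P̄·Hᵀ + R = [73]
K = P̄·Hᵀ·S⁻¹ = [20/73; -10/73]
x' − x̄ = [-20/73, 10/73] = K·y
y = (KᵀK)⁻¹·Kᵀ·(x' − x̄) = [-1]
z = y + H·x̄ = [-1] + [3] = [2]

z = [2]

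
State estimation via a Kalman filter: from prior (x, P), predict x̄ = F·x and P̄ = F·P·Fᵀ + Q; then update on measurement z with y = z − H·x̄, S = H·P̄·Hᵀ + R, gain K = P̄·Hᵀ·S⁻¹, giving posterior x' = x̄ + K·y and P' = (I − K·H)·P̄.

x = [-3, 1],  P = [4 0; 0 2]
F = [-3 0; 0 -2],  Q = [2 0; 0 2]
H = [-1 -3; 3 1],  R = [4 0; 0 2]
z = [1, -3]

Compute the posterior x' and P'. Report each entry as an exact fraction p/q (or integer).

x' = [-49/57, -196/1083]
P' = [1/3 -5/19; -5/19 605/1083]

x̄ = F·x = [9, -2]
P̄ = F·P·Fᵀ + Q = [38 0; 0 10]
y = z − H·x̄ = [4, -28]
S = H·P̄·Hᵀ + R = [132 -144; -144 354]
K = P̄·Hᵀ·S⁻¹ = [13/114 7/19; -255/722 -125/1083]
x' = x̄ + K·y = [-49/57, -196/1083]
P' = (I − K·H)·P̄ = [1/3 -5/19; -5/19 605/1083]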